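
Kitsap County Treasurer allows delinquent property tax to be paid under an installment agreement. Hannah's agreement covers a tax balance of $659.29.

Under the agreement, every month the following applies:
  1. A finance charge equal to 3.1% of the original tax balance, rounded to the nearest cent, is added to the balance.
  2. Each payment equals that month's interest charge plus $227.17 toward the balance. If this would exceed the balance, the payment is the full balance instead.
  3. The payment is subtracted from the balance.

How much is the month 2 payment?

$247.61

Month 1: opening $659.29; interest $20.44 → $679.73; payment $247.61; balance $432.12
Month 2: opening $432.12; interest $20.44 → $452.56; payment $247.61; balance $204.95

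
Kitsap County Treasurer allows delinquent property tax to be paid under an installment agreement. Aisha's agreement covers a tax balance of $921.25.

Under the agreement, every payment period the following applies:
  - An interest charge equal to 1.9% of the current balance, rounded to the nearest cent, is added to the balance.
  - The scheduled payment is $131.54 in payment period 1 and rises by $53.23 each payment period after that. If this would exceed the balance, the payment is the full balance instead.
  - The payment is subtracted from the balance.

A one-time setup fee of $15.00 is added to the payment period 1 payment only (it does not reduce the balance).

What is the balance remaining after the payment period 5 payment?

# | Opening | Interest | Payment | Fee | End bal
1 | $921.25 | $17.50 | $131.54 | $15.00 | $807.21
2 | $807.21 | $15.34 | $184.77 | — | $637.78
3 | $637.78 | $12.12 | $238.00 | — | $411.90
4 | $411.90 | $7.83 | $291.23 | — | $128.50
5 | $128.50 | $2.44 | $130.94 | — | $0.00

$0.00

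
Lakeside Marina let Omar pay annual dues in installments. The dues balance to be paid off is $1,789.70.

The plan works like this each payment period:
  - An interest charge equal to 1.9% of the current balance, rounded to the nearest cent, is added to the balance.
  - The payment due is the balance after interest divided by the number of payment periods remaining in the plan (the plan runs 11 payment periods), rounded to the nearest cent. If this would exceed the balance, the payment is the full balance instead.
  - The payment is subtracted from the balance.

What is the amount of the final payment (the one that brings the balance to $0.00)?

Payment period 1: $1,789.70 +$34.00 interest = $1,823.70; pay $165.79 → $1,657.91
Payment period 2: $1,657.91 +$31.50 interest = $1,689.41; pay $168.94 → $1,520.47
Payment period 3: $1,520.47 +$28.89 interest = $1,549.36; pay $172.15 → $1,377.21
Payment period 4: $1,377.21 +$26.17 interest = $1,403.38; pay $175.42 → $1,227.96
Payment period 5: $1,227.96 +$23.33 interest = $1,251.29; pay $178.76 → $1,072.53
Payment period 6: $1,072.53 +$20.38 interest = $1,092.91; pay $182.15 → $910.76
Payment period 7: $910.76 +$17.30 interest = $928.06; pay $185.61 → $742.45
Payment period 8: $742.45 +$14.11 interest = $756.56; pay $189.14 → $567.42
Payment period 9: $567.42 +$10.78 interest = $578.20; pay $192.73 → $385.47
Payment period 10: $385.47 +$7.32 interest = $392.79; pay $196.40 → $196.39
Payment period 11: $196.39 +$3.73 interest = $200.12; pay $200.12 → $0.00

$200.12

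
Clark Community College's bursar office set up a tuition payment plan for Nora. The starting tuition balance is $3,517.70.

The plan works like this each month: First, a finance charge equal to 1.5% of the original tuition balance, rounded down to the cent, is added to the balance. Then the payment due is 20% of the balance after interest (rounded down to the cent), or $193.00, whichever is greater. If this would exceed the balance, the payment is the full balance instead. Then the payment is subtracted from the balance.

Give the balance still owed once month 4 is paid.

Month 1: opening $3,517.70; interest $52.76 → $3,570.46; payment $714.09; balance $2,856.37
Month 2: opening $2,856.37; interest $52.76 → $2,909.13; payment $581.82; balance $2,327.31
Month 3: opening $2,327.31; interest $52.76 → $2,380.07; payment $476.01; balance $1,904.06
Month 4: opening $1,904.06; interest $52.76 → $1,956.82; payment $391.36; balance $1,565.46

$1,565.46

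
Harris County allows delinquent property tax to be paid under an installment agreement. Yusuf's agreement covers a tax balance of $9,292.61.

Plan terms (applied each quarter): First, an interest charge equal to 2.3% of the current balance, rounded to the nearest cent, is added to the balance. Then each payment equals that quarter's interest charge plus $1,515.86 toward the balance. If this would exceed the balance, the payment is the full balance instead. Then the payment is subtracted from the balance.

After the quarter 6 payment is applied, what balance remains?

$197.45

# | Opening | Interest | Payment | End bal
1 | $9,292.61 | $213.73 | $1,729.59 | $7,776.75
2 | $7,776.75 | $178.87 | $1,694.73 | $6,260.89
3 | $6,260.89 | $144.00 | $1,659.86 | $4,745.03
4 | $4,745.03 | $109.14 | $1,625.00 | $3,229.17
5 | $3,229.17 | $74.27 | $1,590.13 | $1,713.31
6 | $1,713.31 | $39.41 | $1,555.27 | $197.45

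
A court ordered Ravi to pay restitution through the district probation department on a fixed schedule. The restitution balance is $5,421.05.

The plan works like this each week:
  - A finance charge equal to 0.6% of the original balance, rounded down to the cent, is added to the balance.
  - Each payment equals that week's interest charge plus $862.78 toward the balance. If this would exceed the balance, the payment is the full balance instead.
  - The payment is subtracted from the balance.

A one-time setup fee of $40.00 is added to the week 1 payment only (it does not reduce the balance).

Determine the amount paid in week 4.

# | Opening | Interest | Payment | Fee | End bal
1 | $5,421.05 | $32.52 | $895.30 | $40.00 | $4,558.27
2 | $4,558.27 | $32.52 | $895.30 | — | $3,695.49
3 | $3,695.49 | $32.52 | $895.30 | — | $2,832.71
4 | $2,832.71 | $32.52 | $895.30 | — | $1,969.93

$895.30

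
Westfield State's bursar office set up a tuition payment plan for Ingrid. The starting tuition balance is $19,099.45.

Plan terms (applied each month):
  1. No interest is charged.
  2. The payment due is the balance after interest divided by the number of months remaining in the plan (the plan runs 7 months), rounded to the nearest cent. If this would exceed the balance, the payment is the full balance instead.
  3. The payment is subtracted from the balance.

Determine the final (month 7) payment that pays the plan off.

$2,728.49

Month 1: $19,099.45 − $2,728.49 → $16,370.96
Month 2: $16,370.96 − $2,728.49 → $13,642.47
Month 3: $13,642.47 − $2,728.49 → $10,913.98
Month 4: $10,913.98 − $2,728.50 → $8,185.48
Month 5: $8,185.48 − $2,728.49 → $5,456.99
Month 6: $5,456.99 − $2,728.50 → $2,728.49
Month 7: $2,728.49 − $2,728.49 → $0.00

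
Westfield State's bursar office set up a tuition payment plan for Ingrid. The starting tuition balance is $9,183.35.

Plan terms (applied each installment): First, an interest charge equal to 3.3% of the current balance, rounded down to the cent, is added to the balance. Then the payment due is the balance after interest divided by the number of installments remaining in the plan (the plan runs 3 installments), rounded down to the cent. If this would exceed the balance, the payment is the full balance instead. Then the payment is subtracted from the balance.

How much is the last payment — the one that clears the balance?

$3,374.28

Installment 1: $9,183.35 +$303.05 interest = $9,486.40; pay $3,162.13 → $6,324.27
Installment 2: $6,324.27 +$208.70 interest = $6,532.97; pay $3,266.48 → $3,266.49
Installment 3: $3,266.49 +$107.79 interest = $3,374.28; pay $3,374.28 → $0.00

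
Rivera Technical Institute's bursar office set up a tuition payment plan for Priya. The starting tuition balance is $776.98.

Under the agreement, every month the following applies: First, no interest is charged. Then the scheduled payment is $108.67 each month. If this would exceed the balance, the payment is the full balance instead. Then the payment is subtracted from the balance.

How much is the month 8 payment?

$16.29

Month 1: opening $776.98; payment $108.67; balance $668.31
Month 2: opening $668.31; payment $108.67; balance $559.64
Month 3: opening $559.64; payment $108.67; balance $450.97
Month 4: opening $450.97; payment $108.67; balance $342.30
Month 5: opening $342.30; payment $108.67; balance $233.63
Month 6: opening $233.63; payment $108.67; balance $124.96
Month 7: opening $124.96; payment $108.67; balance $16.29
Month 8: opening $16.29; payment $16.29; balance $0.00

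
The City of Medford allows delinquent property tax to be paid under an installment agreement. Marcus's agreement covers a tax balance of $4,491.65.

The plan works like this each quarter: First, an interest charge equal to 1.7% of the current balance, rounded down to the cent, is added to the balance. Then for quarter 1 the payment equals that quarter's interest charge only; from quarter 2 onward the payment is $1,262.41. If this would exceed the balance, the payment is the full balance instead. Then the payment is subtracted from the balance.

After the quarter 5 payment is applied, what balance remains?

$0.00

Quarter 1: opening $4,491.65; interest $76.35 → $4,568.00; payment $76.35; balance $4,491.65
Quarter 2: opening $4,491.65; interest $76.35 → $4,568.00; payment $1,262.41; balance $3,305.59
Quarter 3: opening $3,305.59; interest $56.19 → $3,361.78; payment $1,262.41; balance $2,099.37
Quarter 4: opening $2,099.37; interest $35.68 → $2,135.05; payment $1,262.41; balance $872.64
Quarter 5: opening $872.64; interest $14.83 → $887.47; payment $887.47; balance $0.00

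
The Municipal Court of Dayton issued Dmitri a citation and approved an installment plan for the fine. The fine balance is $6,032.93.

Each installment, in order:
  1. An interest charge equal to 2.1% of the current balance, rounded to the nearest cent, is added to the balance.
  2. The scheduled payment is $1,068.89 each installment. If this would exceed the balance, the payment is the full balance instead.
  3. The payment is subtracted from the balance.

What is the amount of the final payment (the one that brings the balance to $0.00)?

# | Opening | Interest | Payment | End bal
1 | $6,032.93 | $126.69 | $1,068.89 | $5,090.73
2 | $5,090.73 | $106.91 | $1,068.89 | $4,128.75
3 | $4,128.75 | $86.70 | $1,068.89 | $3,146.56
4 | $3,146.56 | $66.08 | $1,068.89 | $2,143.75
5 | $2,143.75 | $45.02 | $1,068.89 | $1,119.88
6 | $1,119.88 | $23.52 | $1,068.89 | $74.51
7 | $74.51 | $1.56 | $76.07 | $0.00

$76.07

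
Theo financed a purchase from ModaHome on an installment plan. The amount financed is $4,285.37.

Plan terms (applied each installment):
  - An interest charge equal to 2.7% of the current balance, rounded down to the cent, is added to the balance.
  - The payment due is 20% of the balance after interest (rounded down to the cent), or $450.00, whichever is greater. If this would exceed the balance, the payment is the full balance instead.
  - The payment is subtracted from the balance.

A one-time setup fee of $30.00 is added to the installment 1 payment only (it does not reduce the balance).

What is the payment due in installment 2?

$723.18

Installment 1: opening $4,285.37; interest $115.70 → $4,401.07; payment $880.21 (+ $30.00 fee); balance $3,520.86
Installment 2: opening $3,520.86; interest $95.06 → $3,615.92; payment $723.18; balance $2,892.74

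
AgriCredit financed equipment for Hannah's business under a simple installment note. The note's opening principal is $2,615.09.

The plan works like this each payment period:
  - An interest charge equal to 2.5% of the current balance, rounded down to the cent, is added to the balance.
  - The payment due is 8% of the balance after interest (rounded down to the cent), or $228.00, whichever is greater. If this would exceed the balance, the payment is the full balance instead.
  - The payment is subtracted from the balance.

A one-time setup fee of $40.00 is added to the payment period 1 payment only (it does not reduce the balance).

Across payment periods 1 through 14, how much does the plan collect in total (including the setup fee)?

Payment period 1: opening $2,615.09; interest $65.37 → $2,680.46; payment $228.00 (+ $40.00 fee); balance $2,452.46
Payment period 2: opening $2,452.46; interest $61.31 → $2,513.77; payment $228.00; balance $2,285.77
Payment period 3: opening $2,285.77; interest $57.14 → $2,342.91; payment $228.00; balance $2,114.91
Payment period 4: opening $2,114.91; interest $52.87 → $2,167.78; payment $228.00; balance $1,939.78
Payment period 5: opening $1,939.78; interest $48.49 → $1,988.27; payment $228.00; balance $1,760.27
Payment period 6: opening $1,760.27; interest $44.00 → $1,804.27; payment $228.00; balance $1,576.27
Payment period 7: opening $1,576.27; interest $39.40 → $1,615.67; payment $228.00; balance $1,387.67
Payment period 8: opening $1,387.67; interest $34.69 → $1,422.36; payment $228.00; balance $1,194.36
Payment period 9: opening $1,194.36; interest $29.85 → $1,224.21; payment $228.00; balance $996.21
Payment period 10: opening $996.21; interest $24.90 → $1,021.11; payment $228.00; balance $793.11
Payment period 11: opening $793.11; interest $19.82 → $812.93; payment $228.00; balance $584.93
Payment period 12: opening $584.93; interest $14.62 → $599.55; payment $228.00; balance $371.55
Payment period 13: opening $371.55; interest $9.28 → $380.83; payment $228.00; balance $152.83
Payment period 14: opening $152.83; interest $3.82 → $156.65; payment $156.65; balance $0.00
Total paid: $3,160.65

$3,160.65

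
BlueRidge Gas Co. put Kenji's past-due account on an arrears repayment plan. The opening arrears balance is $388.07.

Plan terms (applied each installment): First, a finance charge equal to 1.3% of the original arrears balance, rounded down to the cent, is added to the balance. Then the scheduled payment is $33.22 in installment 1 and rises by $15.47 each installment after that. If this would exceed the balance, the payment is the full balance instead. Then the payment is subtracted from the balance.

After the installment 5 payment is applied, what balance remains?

$92.47

Installment 1: $388.07 +$5.04 interest = $393.11; pay $33.22 → $359.89
Installment 2: $359.89 +$5.04 interest = $364.93; pay $48.69 → $316.24
Installment 3: $316.24 +$5.04 interest = $321.28; pay $64.16 → $257.12
Installment 4: $257.12 +$5.04 interest = $262.16; pay $79.63 → $182.53
Installment 5: $182.53 +$5.04 interest = $187.57; pay $95.10 → $92.47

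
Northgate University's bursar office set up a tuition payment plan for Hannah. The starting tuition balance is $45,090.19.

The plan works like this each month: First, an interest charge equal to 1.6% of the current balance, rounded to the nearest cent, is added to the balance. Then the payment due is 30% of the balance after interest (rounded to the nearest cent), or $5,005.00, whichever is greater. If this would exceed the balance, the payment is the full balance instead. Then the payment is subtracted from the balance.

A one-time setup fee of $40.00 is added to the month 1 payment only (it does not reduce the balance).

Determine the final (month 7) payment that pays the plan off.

$1,782.89

Month 1: opening $45,090.19; interest $721.44 → $45,811.63; payment $13,743.49 (+ $40.00 fee); balance $32,068.14
Month 2: opening $32,068.14; interest $513.09 → $32,581.23; payment $9,774.37; balance $22,806.86
Month 3: opening $22,806.86; interest $364.91 → $23,171.77; payment $6,951.53; balance $16,220.24
Month 4: opening $16,220.24; interest $259.52 → $16,479.76; payment $5,005.00; balance $11,474.76
Month 5: opening $11,474.76; interest $183.60 → $11,658.36; payment $5,005.00; balance $6,653.36
Month 6: opening $6,653.36; interest $106.45 → $6,759.81; payment $5,005.00; balance $1,754.81
Month 7: opening $1,754.81; interest $28.08 → $1,782.89; payment $1,782.89; balance $0.00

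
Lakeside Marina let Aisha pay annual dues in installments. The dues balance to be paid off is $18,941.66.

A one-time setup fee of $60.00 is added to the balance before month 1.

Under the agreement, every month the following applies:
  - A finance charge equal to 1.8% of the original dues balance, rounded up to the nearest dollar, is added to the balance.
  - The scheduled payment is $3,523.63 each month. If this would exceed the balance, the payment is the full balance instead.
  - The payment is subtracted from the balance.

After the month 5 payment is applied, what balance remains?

Month 1: $19,001.66 +$341.00 interest = $19,342.66; pay $3,523.63 → $15,819.03
Month 2: $15,819.03 +$341.00 interest = $16,160.03; pay $3,523.63 → $12,636.40
Month 3: $12,636.40 +$341.00 interest = $12,977.40; pay $3,523.63 → $9,453.77
Month 4: $9,453.77 +$341.00 interest = $9,794.77; pay $3,523.63 → $6,271.14
Month 5: $6,271.14 +$341.00 interest = $6,612.14; pay $3,523.63 → $3,088.51

$3,088.51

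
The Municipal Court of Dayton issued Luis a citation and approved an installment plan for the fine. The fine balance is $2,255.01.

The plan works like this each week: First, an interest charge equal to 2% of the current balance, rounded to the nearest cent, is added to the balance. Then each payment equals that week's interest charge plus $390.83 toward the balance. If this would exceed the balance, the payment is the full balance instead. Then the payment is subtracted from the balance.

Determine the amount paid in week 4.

# | Opening | Interest | Payment | End bal
1 | $2,255.01 | $45.10 | $435.93 | $1,864.18
2 | $1,864.18 | $37.28 | $428.11 | $1,473.35
3 | $1,473.35 | $29.47 | $420.30 | $1,082.52
4 | $1,082.52 | $21.65 | $412.48 | $691.69

$412.48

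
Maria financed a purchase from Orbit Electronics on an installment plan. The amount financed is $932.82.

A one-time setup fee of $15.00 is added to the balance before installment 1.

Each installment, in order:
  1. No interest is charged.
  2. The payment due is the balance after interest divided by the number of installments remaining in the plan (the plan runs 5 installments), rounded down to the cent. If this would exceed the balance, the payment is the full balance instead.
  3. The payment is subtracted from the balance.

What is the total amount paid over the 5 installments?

Installment 1: opening $947.82; payment $189.56; balance $758.26
Installment 2: opening $758.26; payment $189.56; balance $568.70
Installment 3: opening $568.70; payment $189.56; balance $379.14
Installment 4: opening $379.14; payment $189.57; balance $189.57
Installment 5: opening $189.57; payment $189.57; balance $0.00
Total paid: $947.82

$947.82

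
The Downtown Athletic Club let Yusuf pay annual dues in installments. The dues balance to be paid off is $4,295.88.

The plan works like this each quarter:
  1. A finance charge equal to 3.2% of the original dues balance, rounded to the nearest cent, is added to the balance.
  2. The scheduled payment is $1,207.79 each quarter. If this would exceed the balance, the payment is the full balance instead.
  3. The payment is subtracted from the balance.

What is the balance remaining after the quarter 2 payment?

$2,155.24

# | Opening | Interest | Payment | End bal
1 | $4,295.88 | $137.47 | $1,207.79 | $3,225.56
2 | $3,225.56 | $137.47 | $1,207.79 | $2,155.24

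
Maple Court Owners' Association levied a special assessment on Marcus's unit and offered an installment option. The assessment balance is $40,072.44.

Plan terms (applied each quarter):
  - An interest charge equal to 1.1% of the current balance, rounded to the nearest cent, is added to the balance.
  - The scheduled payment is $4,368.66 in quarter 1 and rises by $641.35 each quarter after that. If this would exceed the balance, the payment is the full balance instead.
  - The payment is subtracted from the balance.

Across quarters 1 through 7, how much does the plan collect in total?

Quarter 1: opening $40,072.44; interest $440.80 → $40,513.24; payment $4,368.66; balance $36,144.58
Quarter 2: opening $36,144.58; interest $397.59 → $36,542.17; payment $5,010.01; balance $31,532.16
Quarter 3: opening $31,532.16; interest $346.85 → $31,879.01; payment $5,651.36; balance $26,227.65
Quarter 4: opening $26,227.65; interest $288.50 → $26,516.15; payment $6,292.71; balance $20,223.44
Quarter 5: opening $20,223.44; interest $222.46 → $20,445.90; payment $6,934.06; balance $13,511.84
Quarter 6: opening $13,511.84; interest $148.63 → $13,660.47; payment $7,575.41; balance $6,085.06
Quarter 7: opening $6,085.06; interest $66.94 → $6,152.00; payment $6,152.00; balance $0.00
Total paid: $41,984.21

$41,984.21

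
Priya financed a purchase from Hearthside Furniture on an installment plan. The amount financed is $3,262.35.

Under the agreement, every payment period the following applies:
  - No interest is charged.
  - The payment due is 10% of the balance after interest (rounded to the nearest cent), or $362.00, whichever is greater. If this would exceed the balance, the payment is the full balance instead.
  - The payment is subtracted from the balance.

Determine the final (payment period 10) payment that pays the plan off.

$4.35

# | Opening | Payment | End bal
1 | $3,262.35 | $362.00 | $2,900.35
2 | $2,900.35 | $362.00 | $2,538.35
3 | $2,538.35 | $362.00 | $2,176.35
4 | $2,176.35 | $362.00 | $1,814.35
5 | $1,814.35 | $362.00 | $1,452.35
6 | $1,452.35 | $362.00 | $1,090.35
7 | $1,090.35 | $362.00 | $728.35
8 | $728.35 | $362.00 | $366.35
9 | $366.35 | $362.00 | $4.35
10 | $4.35 | $4.35 | $0.00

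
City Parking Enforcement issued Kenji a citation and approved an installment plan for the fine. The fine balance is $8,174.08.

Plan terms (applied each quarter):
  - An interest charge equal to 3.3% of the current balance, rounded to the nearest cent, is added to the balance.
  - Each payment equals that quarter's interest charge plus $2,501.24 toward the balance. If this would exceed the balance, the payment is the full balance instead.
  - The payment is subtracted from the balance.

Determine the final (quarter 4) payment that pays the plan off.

$692.48

# | Opening | Interest | Payment | End bal
1 | $8,174.08 | $269.74 | $2,770.98 | $5,672.84
2 | $5,672.84 | $187.20 | $2,688.44 | $3,171.60
3 | $3,171.60 | $104.66 | $2,605.90 | $670.36
4 | $670.36 | $22.12 | $692.48 | $0.00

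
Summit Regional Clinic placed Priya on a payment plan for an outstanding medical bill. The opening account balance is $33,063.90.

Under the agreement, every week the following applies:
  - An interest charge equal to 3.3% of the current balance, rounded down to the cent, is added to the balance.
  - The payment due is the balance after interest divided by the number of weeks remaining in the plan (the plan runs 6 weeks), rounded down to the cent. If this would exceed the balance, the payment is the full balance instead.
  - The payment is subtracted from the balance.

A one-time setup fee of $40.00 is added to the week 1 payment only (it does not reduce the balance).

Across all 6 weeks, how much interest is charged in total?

$4,035.96

Week 1: $33,063.90 +$1,091.10 interest = $34,155.00; pay $5,692.50 (+ $40.00 fee) → $28,462.50
Week 2: $28,462.50 +$939.26 interest = $29,401.76; pay $5,880.35 → $23,521.41
Week 3: $23,521.41 +$776.20 interest = $24,297.61; pay $6,074.40 → $18,223.21
Week 4: $18,223.21 +$601.36 interest = $18,824.57; pay $6,274.85 → $12,549.72
Week 5: $12,549.72 +$414.14 interest = $12,963.86; pay $6,481.93 → $6,481.93
Week 6: $6,481.93 +$213.90 interest = $6,695.83; pay $6,695.83 → $0.00
Total interest: $1,091.10 + $939.26 + $776.20 + $601.36 + $414.14 + $213.90 = $4,035.96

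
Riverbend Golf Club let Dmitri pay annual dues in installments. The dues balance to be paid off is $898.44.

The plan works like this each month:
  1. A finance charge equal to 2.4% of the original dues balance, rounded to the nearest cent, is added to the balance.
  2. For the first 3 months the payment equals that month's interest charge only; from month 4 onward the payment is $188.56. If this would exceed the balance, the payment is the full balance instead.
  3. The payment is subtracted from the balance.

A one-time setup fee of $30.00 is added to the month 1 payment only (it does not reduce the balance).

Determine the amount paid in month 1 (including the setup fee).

Month 1: $898.44 +$21.56 interest = $920.00; pay $21.56 (+ $30.00 fee) → $898.44

$51.56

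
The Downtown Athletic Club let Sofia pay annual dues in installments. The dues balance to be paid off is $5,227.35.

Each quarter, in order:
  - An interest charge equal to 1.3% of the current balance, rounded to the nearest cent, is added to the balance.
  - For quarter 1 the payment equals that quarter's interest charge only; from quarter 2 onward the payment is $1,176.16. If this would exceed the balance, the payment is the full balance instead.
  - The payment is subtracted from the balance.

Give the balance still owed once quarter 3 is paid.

Quarter 1: $5,227.35 +$67.96 interest = $5,295.31; pay $67.96 → $5,227.35
Quarter 2: $5,227.35 +$67.96 interest = $5,295.31; pay $1,176.16 → $4,119.15
Quarter 3: $4,119.15 +$53.55 interest = $4,172.70; pay $1,176.16 → $2,996.54

$2,996.54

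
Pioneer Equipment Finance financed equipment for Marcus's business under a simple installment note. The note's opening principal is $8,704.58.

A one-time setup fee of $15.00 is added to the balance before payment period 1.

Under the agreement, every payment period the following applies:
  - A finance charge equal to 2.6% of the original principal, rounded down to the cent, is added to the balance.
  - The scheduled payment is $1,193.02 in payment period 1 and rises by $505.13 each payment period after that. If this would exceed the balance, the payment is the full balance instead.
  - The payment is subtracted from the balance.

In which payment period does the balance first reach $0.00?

5

Payment period 1: opening $8,719.58; interest $226.31 → $8,945.89; payment $1,193.02; balance $7,752.87
Payment period 2: opening $7,752.87; interest $226.31 → $7,979.18; payment $1,698.15; balance $6,281.03
Payment period 3: opening $6,281.03; interest $226.31 → $6,507.34; payment $2,203.28; balance $4,304.06
Payment period 4: opening $4,304.06; interest $226.31 → $4,530.37; payment $2,708.41; balance $1,821.96
Payment period 5: opening $1,821.96; interest $226.31 → $2,048.27; payment $2,048.27; balance $0.00
Balance reaches $0.00 in payment period 5.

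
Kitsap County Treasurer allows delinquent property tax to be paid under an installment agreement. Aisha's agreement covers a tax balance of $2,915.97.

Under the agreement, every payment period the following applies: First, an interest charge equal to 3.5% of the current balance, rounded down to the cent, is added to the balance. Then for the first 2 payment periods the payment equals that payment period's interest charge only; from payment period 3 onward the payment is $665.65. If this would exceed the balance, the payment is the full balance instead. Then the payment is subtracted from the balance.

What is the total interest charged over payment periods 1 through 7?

$510.08

Payment period 1: opening $2,915.97; interest $102.05 → $3,018.02; payment $102.05; balance $2,915.97
Payment period 2: opening $2,915.97; interest $102.05 → $3,018.02; payment $102.05; balance $2,915.97
Payment period 3: opening $2,915.97; interest $102.05 → $3,018.02; payment $665.65; balance $2,352.37
Payment period 4: opening $2,352.37; interest $82.33 → $2,434.70; payment $665.65; balance $1,769.05
Payment period 5: opening $1,769.05; interest $61.91 → $1,830.96; payment $665.65; balance $1,165.31
Payment period 6: opening $1,165.31; interest $40.78 → $1,206.09; payment $665.65; balance $540.44
Payment period 7: opening $540.44; interest $18.91 → $559.35; payment $559.35; balance $0.00
Total interest: $102.05 + $102.05 + $102.05 + $82.33 + $61.91 + $40.78 + $18.91 = $510.08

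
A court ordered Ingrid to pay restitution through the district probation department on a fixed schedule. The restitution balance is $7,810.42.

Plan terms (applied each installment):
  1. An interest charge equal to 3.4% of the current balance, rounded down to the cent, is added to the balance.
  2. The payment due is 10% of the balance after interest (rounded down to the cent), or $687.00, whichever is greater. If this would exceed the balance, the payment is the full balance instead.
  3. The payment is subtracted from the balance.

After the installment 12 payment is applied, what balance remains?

$1,410.33

Installment 1: opening $7,810.42; interest $265.55 → $8,075.97; payment $807.59; balance $7,268.38
Installment 2: opening $7,268.38; interest $247.12 → $7,515.50; payment $751.55; balance $6,763.95
Installment 3: opening $6,763.95; interest $229.97 → $6,993.92; payment $699.39; balance $6,294.53
Installment 4: opening $6,294.53; interest $214.01 → $6,508.54; payment $687.00; balance $5,821.54
Installment 5: opening $5,821.54; interest $197.93 → $6,019.47; payment $687.00; balance $5,332.47
Installment 6: opening $5,332.47; interest $181.30 → $5,513.77; payment $687.00; balance $4,826.77
Installment 7: opening $4,826.77; interest $164.11 → $4,990.88; payment $687.00; balance $4,303.88
Installment 8: opening $4,303.88; interest $146.33 → $4,450.21; payment $687.00; balance $3,763.21
Installment 9: opening $3,763.21; interest $127.94 → $3,891.15; payment $687.00; balance $3,204.15
Installment 10: opening $3,204.15; interest $108.94 → $3,313.09; payment $687.00; balance $2,626.09
Installment 11: opening $2,626.09; interest $89.28 → $2,715.37; payment $687.00; balance $2,028.37
Installment 12: opening $2,028.37; interest $68.96 → $2,097.33; payment $687.00; balance $1,410.33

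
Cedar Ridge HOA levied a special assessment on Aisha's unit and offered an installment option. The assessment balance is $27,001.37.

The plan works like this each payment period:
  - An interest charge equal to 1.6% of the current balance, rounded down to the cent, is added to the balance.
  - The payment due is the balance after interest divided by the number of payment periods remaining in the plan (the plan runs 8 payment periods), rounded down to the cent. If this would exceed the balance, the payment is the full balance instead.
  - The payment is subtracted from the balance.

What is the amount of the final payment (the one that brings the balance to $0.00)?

Payment period 1: opening $27,001.37; interest $432.02 → $27,433.39; payment $3,429.17; balance $24,004.22
Payment period 2: opening $24,004.22; interest $384.06 → $24,388.28; payment $3,484.04; balance $20,904.24
Payment period 3: opening $20,904.24; interest $334.46 → $21,238.70; payment $3,539.78; balance $17,698.92
Payment period 4: opening $17,698.92; interest $283.18 → $17,982.10; payment $3,596.42; balance $14,385.68
Payment period 5: opening $14,385.68; interest $230.17 → $14,615.85; payment $3,653.96; balance $10,961.89
Payment period 6: opening $10,961.89; interest $175.39 → $11,137.28; payment $3,712.42; balance $7,424.86
Payment period 7: opening $7,424.86; interest $118.79 → $7,543.65; payment $3,771.82; balance $3,771.83
Payment period 8: opening $3,771.83; interest $60.34 → $3,832.17; payment $3,832.17; balance $0.00

$3,832.17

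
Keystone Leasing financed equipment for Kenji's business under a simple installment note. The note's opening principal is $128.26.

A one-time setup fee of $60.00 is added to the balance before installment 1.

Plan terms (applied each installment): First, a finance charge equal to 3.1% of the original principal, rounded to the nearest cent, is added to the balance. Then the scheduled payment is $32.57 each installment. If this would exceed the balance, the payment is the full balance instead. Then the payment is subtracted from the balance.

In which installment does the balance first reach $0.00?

7

Installment 1: $188.26 +$3.98 interest = $192.24; pay $32.57 → $159.67
Installment 2: $159.67 +$3.98 interest = $163.65; pay $32.57 → $131.08
Installment 3: $131.08 +$3.98 interest = $135.06; pay $32.57 → $102.49
Installment 4: $102.49 +$3.98 interest = $106.47; pay $32.57 → $73.90
Installment 5: $73.90 +$3.98 interest = $77.88; pay $32.57 → $45.31
Installment 6: $45.31 +$3.98 interest = $49.29; pay $32.57 → $16.72
Installment 7: $16.72 +$3.98 interest = $20.70; pay $20.70 → $0.00
Balance reaches $0.00 in installment 7.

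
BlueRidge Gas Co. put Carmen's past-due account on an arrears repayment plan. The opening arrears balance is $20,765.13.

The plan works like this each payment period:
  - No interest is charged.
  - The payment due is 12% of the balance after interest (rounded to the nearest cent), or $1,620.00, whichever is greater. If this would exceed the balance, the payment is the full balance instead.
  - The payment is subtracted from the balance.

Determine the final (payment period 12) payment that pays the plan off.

# | Opening | Payment | End bal
1 | $20,765.13 | $2,491.82 | $18,273.31
2 | $18,273.31 | $2,192.80 | $16,080.51
3 | $16,080.51 | $1,929.66 | $14,150.85
4 | $14,150.85 | $1,698.10 | $12,452.75
5 | $12,452.75 | $1,620.00 | $10,832.75
6 | $10,832.75 | $1,620.00 | $9,212.75
7 | $9,212.75 | $1,620.00 | $7,592.75
8 | $7,592.75 | $1,620.00 | $5,972.75
9 | $5,972.75 | $1,620.00 | $4,352.75
10 | $4,352.75 | $1,620.00 | $2,732.75
11 | $2,732.75 | $1,620.00 | $1,112.75
12 | $1,112.75 | $1,112.75 | $0.00

$1,112.75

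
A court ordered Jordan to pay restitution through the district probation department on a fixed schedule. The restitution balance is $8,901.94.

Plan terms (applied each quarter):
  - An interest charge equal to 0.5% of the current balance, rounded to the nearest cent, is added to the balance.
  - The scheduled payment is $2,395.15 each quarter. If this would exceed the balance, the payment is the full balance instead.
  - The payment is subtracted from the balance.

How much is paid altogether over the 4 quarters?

# | Opening | Interest | Payment | End bal
1 | $8,901.94 | $44.51 | $2,395.15 | $6,551.30
2 | $6,551.30 | $32.76 | $2,395.15 | $4,188.91
3 | $4,188.91 | $20.94 | $2,395.15 | $1,814.70
4 | $1,814.70 | $9.07 | $1,823.77 | $0.00
Total paid: $9,009.22

$9,009.22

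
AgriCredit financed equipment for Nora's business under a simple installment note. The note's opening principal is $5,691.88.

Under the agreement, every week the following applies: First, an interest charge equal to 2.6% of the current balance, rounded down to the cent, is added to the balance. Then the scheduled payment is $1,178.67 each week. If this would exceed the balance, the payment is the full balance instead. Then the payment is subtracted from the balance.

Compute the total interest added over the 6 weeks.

$471.72

Week 1: $5,691.88 +$147.98 interest = $5,839.86; pay $1,178.67 → $4,661.19
Week 2: $4,661.19 +$121.19 interest = $4,782.38; pay $1,178.67 → $3,603.71
Week 3: $3,603.71 +$93.69 interest = $3,697.40; pay $1,178.67 → $2,518.73
Week 4: $2,518.73 +$65.48 interest = $2,584.21; pay $1,178.67 → $1,405.54
Week 5: $1,405.54 +$36.54 interest = $1,442.08; pay $1,178.67 → $263.41
Week 6: $263.41 +$6.84 interest = $270.25; pay $270.25 → $0.00
Total interest: $147.98 + $121.19 + $93.69 + $65.48 + $36.54 + $6.84 = $471.72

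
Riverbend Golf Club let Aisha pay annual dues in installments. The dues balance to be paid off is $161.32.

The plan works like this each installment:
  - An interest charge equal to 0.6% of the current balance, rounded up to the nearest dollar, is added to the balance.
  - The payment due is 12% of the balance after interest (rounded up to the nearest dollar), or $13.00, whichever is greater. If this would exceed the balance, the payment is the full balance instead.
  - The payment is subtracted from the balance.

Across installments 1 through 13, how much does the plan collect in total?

# | Opening | Interest | Payment | End bal
1 | $161.32 | $1.00 | $20.00 | $142.32
2 | $142.32 | $1.00 | $18.00 | $125.32
3 | $125.32 | $1.00 | $16.00 | $110.32
4 | $110.32 | $1.00 | $14.00 | $97.32
5 | $97.32 | $1.00 | $13.00 | $85.32
6 | $85.32 | $1.00 | $13.00 | $73.32
7 | $73.32 | $1.00 | $13.00 | $61.32
8 | $61.32 | $1.00 | $13.00 | $49.32
9 | $49.32 | $1.00 | $13.00 | $37.32
10 | $37.32 | $1.00 | $13.00 | $25.32
11 | $25.32 | $1.00 | $13.00 | $13.32
12 | $13.32 | $1.00 | $13.00 | $1.32
13 | $1.32 | $1.00 | $2.32 | $0.00
Total paid: $174.32

$174.32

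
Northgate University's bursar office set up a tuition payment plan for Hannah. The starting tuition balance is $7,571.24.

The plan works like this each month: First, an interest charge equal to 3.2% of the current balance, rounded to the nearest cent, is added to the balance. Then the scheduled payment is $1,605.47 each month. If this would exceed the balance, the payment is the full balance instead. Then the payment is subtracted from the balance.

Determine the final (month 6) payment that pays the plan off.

$314.65

Month 1: opening $7,571.24; interest $242.28 → $7,813.52; payment $1,605.47; balance $6,208.05
Month 2: opening $6,208.05; interest $198.66 → $6,406.71; payment $1,605.47; balance $4,801.24
Month 3: opening $4,801.24; interest $153.64 → $4,954.88; payment $1,605.47; balance $3,349.41
Month 4: opening $3,349.41; interest $107.18 → $3,456.59; payment $1,605.47; balance $1,851.12
Month 5: opening $1,851.12; interest $59.24 → $1,910.36; payment $1,605.47; balance $304.89
Month 6: opening $304.89; interest $9.76 → $314.65; payment $314.65; balance $0.00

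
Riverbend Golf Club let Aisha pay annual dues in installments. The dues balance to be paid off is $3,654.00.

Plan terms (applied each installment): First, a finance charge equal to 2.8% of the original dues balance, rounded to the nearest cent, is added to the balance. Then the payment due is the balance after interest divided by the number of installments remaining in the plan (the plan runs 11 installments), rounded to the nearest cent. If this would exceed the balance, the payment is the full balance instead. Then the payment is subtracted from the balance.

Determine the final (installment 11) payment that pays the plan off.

Installment 1: $3,654.00 +$102.31 interest = $3,756.31; pay $341.48 → $3,414.83
Installment 2: $3,414.83 +$102.31 interest = $3,517.14; pay $351.71 → $3,165.43
Installment 3: $3,165.43 +$102.31 interest = $3,267.74; pay $363.08 → $2,904.66
Installment 4: $2,904.66 +$102.31 interest = $3,006.97; pay $375.87 → $2,631.10
Installment 5: $2,631.10 +$102.31 interest = $2,733.41; pay $390.49 → $2,342.92
Installment 6: $2,342.92 +$102.31 interest = $2,445.23; pay $407.54 → $2,037.69
Installment 7: $2,037.69 +$102.31 interest = $2,140.00; pay $428.00 → $1,712.00
Installment 8: $1,712.00 +$102.31 interest = $1,814.31; pay $453.58 → $1,360.73
Installment 9: $1,360.73 +$102.31 interest = $1,463.04; pay $487.68 → $975.36
Installment 10: $975.36 +$102.31 interest = $1,077.67; pay $538.84 → $538.83
Installment 11: $538.83 +$102.31 interest = $641.14; pay $641.14 → $0.00

$641.14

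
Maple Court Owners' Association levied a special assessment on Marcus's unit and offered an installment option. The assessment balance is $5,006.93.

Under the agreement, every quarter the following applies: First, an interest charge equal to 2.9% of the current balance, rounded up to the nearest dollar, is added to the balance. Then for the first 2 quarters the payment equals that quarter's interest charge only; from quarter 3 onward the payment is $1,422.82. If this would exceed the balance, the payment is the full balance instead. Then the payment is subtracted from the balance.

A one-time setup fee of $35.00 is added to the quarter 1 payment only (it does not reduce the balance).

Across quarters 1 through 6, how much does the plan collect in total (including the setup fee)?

# | Opening | Interest | Payment | Fee | End bal
1 | $5,006.93 | $146.00 | $146.00 | $35.00 | $5,006.93
2 | $5,006.93 | $146.00 | $146.00 | — | $5,006.93
3 | $5,006.93 | $146.00 | $1,422.82 | — | $3,730.11
4 | $3,730.11 | $109.00 | $1,422.82 | — | $2,416.29
5 | $2,416.29 | $71.00 | $1,422.82 | — | $1,064.47
6 | $1,064.47 | $31.00 | $1,095.47 | — | $0.00
Total paid: $5,690.93

$5,690.93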